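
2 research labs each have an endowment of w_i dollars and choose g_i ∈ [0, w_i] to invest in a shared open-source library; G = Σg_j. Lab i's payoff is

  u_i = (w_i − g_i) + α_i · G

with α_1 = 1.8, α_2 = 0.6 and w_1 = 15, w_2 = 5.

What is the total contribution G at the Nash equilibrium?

∂u_i/∂g_i = α_i − 1, so lab i contributes w_i if α_i > 1, else 0.
α_i > 1 for i ∈ {1}; NE contributions (15, 0), G = 15.

15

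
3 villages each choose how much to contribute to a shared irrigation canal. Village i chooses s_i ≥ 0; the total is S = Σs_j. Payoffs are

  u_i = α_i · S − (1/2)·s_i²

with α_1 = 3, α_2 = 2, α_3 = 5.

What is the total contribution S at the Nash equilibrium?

10

Village i's FOC: ∂u_i/∂s_i = α_i − s_i = 0, so s_i* = α_i.
NE contributions = (3, 2, 5); S = 10.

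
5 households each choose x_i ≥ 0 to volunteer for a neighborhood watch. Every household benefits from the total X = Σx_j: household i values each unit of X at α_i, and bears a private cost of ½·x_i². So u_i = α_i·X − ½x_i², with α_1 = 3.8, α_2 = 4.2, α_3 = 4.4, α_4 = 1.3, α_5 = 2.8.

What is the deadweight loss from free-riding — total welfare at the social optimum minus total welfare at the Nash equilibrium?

438.86

Household i's FOC: ∂u_i/∂x_i = α_i − x_i = 0, so x_i* = α_i.
NE contributions = (3.8, 4.2, 4.4, 1.3, 2.8); X = 16.5.
W^NE = (Σα)·X − ½Σα_i² = 16.5² − ½·60.97 = 241.765.
Planner sets x_i = Σα_j = 16.5 for every i, so X^SO = 5·16.5 = 82.5.
W^SO = (Σα)·X^SO − ½·5·(Σα)² = (5/2)·16.5² = 680.625.
Deadweight loss = W^SO − W^NE = 438.86.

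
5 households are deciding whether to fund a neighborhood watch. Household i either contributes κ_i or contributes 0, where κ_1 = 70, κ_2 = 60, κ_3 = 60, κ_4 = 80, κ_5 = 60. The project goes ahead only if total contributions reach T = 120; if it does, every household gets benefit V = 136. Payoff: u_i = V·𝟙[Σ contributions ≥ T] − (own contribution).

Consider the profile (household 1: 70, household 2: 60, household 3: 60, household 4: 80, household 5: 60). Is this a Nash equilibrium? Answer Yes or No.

No

Total = 330 ≥ 120: provided.
Household 1 (pledges 70, payoff 66): dropping to 0 → total 260, payoff 136. Profitable deviation.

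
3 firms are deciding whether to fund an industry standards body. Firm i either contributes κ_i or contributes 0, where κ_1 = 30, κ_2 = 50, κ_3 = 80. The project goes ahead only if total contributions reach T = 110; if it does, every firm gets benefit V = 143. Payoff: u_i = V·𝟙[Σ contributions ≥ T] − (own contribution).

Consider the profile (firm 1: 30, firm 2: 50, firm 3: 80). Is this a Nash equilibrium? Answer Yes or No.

No

Total = 160 ≥ 110: provided.
Firm 1 (pledges 30, payoff 113): dropping to 0 → total 130, payoff 143. Profitable deviation.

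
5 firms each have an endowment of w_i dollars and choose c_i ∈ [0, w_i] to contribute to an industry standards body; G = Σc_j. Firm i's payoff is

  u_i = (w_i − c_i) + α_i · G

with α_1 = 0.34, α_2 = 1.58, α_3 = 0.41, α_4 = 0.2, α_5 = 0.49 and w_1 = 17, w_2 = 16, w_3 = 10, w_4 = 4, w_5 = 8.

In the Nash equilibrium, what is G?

∂u_i/∂c_i = α_i − 1, so firm i contributes w_i if α_i > 1, else 0.
α_i > 1 for i ∈ {2}; NE contributions (0, 16, 0, 0, 0), G = 16.

16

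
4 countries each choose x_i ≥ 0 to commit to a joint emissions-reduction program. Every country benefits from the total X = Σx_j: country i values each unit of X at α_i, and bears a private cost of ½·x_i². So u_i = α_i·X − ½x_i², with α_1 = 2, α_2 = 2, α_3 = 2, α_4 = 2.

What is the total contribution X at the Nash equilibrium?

Country i's FOC: ∂u_i/∂x_i = α_i − x_i = 0, so x_i* = α_i.
NE contributions = (2, 2, 2, 2); X = 8.

8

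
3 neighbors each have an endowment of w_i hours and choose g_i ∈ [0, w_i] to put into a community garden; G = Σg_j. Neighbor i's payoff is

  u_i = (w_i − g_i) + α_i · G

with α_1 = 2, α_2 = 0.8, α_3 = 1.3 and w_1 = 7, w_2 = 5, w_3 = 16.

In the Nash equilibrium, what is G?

23

∂u_i/∂g_i = α_i − 1, so neighbor i contributes w_i if α_i > 1, else 0.
α_i > 1 for i ∈ {1, 3}; NE contributions (7, 0, 16), G = 23.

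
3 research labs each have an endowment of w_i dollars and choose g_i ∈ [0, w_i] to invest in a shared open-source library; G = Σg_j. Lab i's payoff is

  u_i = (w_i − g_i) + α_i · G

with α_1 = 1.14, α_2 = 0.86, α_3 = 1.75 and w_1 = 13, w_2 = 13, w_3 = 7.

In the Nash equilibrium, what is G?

20

∂u_i/∂g_i = α_i − 1, so lab i contributes w_i if α_i > 1, else 0.
α_i > 1 for i ∈ {1, 3}; NE contributions (13, 0, 7), G = 20.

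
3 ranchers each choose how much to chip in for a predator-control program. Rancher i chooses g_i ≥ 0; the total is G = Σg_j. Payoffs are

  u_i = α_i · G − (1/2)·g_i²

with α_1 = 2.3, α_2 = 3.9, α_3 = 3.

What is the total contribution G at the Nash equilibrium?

9.2

Rancher i's FOC: ∂u_i/∂g_i = α_i − g_i = 0, so g_i* = α_i.
NE contributions = (2.3, 3.9, 3); G = 9.2.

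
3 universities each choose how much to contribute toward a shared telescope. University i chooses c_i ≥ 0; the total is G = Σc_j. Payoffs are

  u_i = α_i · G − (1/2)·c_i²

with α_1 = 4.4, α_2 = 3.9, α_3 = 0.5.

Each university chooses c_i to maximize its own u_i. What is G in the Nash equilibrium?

8.8

University i's FOC: ∂u_i/∂c_i = α_i − c_i = 0, so c_i* = α_i.
NE contributions = (4.4, 3.9, 0.5); G = 8.8.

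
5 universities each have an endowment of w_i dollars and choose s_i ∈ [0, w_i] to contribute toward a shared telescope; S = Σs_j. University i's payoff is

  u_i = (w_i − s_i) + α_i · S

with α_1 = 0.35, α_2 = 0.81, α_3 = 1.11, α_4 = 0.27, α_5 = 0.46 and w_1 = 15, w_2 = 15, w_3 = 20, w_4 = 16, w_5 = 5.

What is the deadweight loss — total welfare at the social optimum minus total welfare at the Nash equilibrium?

∂u_i/∂s_i = α_i − 1, so university i contributes w_i if α_i > 1, else 0.
α_i > 1 for i ∈ {3}; NE contributions (0, 0, 20, 0, 0), S = 20.
W^NE = Σw_i − S^NE + (Σα_i)·S^NE = 71 + 2·20 = 111.
Planner: ∂(Σu_j)/∂s_i = Σα_j − 1 = 2 > 0, so everyone contributes w_i; S^SO = 71, W^SO = 71 + 2·71 = 213.
Deadweight loss = 102.

102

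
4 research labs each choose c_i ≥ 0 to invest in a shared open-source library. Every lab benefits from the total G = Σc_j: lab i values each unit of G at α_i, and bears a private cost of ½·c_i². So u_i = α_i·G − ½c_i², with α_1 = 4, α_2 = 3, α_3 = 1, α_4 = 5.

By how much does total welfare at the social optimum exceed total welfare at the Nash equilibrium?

Lab i's FOC: ∂u_i/∂c_i = α_i − c_i = 0, so c_i* = α_i.
NE contributions = (4, 3, 1, 5); G = 13.
W^NE = (Σα)·G − ½Σα_i² = 13² − ½·51 = 143.5.
Planner sets c_i = Σα_j = 13 for every i, so G^SO = 4·13 = 52.
W^SO = (Σα)·G^SO − ½·4·(Σα)² = (4/2)·13² = 338.
Deadweight loss = W^SO − W^NE = 194.5.

194.5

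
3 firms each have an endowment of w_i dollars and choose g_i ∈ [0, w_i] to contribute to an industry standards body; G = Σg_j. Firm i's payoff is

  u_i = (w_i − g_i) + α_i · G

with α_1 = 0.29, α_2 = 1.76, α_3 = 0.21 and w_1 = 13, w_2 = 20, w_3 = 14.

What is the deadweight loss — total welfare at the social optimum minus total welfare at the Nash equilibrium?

∂u_i/∂g_i = α_i − 1, so firm i contributes w_i if α_i > 1, else 0.
α_i > 1 for i ∈ {2}; NE contributions (0, 20, 0), G = 20.
W^NE = Σw_i − G^NE + (Σα_i)·G^NE = 47 + 1.26·20 = 72.2.
Planner: ∂(Σu_j)/∂g_i = Σα_j − 1 = 1.26 > 0, so everyone contributes w_i; G^SO = 47, W^SO = 47 + 1.26·47 = 106.22.
Deadweight loss = 34.02.

34.02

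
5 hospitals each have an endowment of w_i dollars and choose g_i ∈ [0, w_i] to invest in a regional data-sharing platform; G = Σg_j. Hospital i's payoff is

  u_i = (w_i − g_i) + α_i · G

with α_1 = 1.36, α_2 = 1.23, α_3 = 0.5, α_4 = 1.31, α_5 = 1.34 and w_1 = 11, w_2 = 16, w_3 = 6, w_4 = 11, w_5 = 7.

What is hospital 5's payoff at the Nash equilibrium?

∂u_i/∂g_i = α_i − 1, so hospital i contributes w_i if α_i > 1, else 0.
α_i > 1 for i ∈ {1, 2, 4, 5}; NE contributions (11, 16, 0, 11, 7), G = 45.
u_5 = (7 − 7) + 1.34·45 = 60.3.

60.3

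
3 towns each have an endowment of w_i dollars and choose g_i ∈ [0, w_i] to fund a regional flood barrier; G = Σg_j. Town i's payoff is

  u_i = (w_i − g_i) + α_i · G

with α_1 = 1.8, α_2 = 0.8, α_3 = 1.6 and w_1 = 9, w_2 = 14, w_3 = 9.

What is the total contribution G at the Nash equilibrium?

∂u_i/∂g_i = α_i − 1, so town i contributes w_i if α_i > 1, else 0.
α_i > 1 for i ∈ {1, 3}; NE contributions (9, 0, 9), G = 18.

18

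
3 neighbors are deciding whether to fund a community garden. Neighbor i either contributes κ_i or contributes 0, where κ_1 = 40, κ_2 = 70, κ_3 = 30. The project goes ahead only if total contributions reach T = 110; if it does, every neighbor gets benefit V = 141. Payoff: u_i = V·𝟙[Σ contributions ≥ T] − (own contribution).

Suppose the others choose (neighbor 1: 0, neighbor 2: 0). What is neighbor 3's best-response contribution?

0

Others' total = 0. Even contributing 30 gives 30 < 110: no benefit either way.
Best response: 0.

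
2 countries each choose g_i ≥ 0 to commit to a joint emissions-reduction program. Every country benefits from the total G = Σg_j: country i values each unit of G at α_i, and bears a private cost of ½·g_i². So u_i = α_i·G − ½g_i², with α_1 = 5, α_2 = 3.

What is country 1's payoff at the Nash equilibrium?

27.5

Country i's FOC: ∂u_i/∂g_i = α_i − g_i = 0, so g_i* = α_i.
NE contributions = (5, 3); G = 8.
u_1 = α_1·G − ½·(g_1)² = 5·8 − ½·5² = 27.5.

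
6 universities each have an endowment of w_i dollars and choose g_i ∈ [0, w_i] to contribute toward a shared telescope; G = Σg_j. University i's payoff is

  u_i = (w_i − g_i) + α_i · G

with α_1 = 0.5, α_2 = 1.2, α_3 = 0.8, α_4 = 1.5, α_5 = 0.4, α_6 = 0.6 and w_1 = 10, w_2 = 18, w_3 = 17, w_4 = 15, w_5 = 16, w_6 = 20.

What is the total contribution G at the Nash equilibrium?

∂u_i/∂g_i = α_i − 1, so university i contributes w_i if α_i > 1, else 0.
α_i > 1 for i ∈ {2, 4}; NE contributions (0, 18, 0, 15, 0, 0), G = 33.

33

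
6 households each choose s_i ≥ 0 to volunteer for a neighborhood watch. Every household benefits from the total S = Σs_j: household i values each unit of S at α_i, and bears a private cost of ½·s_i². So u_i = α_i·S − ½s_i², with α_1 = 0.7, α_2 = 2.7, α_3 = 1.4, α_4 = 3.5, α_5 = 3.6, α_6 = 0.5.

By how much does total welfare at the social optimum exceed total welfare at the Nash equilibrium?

325.12

Household i's FOC: ∂u_i/∂s_i = α_i − s_i = 0, so s_i* = α_i.
NE contributions = (0.7, 2.7, 1.4, 3.5, 3.6, 0.5); S = 12.4.
W^NE = (Σα)·S − ½Σα_i² = 12.4² − ½·35.2 = 136.16.
Planner sets s_i = Σα_j = 12.4 for every i, so S^SO = 6·12.4 = 74.4.
W^SO = (Σα)·S^SO − ½·6·(Σα)² = (6/2)·12.4² = 461.28.
Deadweight loss = W^SO − W^NE = 325.12.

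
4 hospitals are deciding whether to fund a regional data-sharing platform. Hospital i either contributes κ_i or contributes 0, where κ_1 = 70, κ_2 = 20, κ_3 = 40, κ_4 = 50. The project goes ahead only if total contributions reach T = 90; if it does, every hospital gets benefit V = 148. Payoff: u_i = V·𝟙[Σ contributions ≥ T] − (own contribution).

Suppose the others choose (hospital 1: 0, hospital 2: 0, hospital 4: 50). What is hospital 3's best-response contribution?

40

Others' total = 50. Contributing 40 brings total to 90 ≥ 90: gain V − κ_3 = 108.
Best response: 40.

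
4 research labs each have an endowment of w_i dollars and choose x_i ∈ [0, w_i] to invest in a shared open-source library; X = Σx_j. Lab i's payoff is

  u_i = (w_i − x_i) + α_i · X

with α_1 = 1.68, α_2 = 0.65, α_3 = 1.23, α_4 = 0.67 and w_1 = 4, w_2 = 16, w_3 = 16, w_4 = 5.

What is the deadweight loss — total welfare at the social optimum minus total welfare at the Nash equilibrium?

67.83

∂u_i/∂x_i = α_i − 1, so lab i contributes w_i if α_i > 1, else 0.
α_i > 1 for i ∈ {1, 3}; NE contributions (4, 0, 16, 0), X = 20.
W^NE = Σw_i − X^NE + (Σα_i)·X^NE = 41 + 3.23·20 = 105.6.
Planner: ∂(Σu_j)/∂x_i = Σα_j − 1 = 3.23 > 0, so everyone contributes w_i; X^SO = 41, W^SO = 41 + 3.23·41 = 173.43.
Deadweight loss = 67.83.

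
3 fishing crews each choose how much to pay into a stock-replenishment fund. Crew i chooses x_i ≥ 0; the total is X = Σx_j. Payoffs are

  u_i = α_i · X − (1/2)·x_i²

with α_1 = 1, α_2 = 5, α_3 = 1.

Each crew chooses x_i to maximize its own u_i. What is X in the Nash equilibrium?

Crew i's FOC: ∂u_i/∂x_i = α_i − x_i = 0, so x_i* = α_i.
NE contributions = (1, 5, 1); X = 7.

7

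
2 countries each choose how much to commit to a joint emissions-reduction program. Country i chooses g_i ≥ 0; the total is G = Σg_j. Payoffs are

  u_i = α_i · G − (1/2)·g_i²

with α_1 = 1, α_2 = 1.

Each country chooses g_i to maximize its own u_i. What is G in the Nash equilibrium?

2

Country i's FOC: ∂u_i/∂g_i = α_i − g_i = 0, so g_i* = α_i.
NE contributions = (1, 1); G = 2.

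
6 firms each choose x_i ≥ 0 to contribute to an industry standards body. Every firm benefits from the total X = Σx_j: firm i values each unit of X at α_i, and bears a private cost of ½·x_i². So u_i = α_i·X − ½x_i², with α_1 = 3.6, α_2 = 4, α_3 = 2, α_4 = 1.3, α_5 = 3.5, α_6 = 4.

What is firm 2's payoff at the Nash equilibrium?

Firm i's FOC: ∂u_i/∂x_i = α_i − x_i = 0, so x_i* = α_i.
NE contributions = (3.6, 4, 2, 1.3, 3.5, 4); X = 18.4.
u_2 = α_2·X − ½·(x_2)² = 4·18.4 − ½·4² = 65.6.

65.6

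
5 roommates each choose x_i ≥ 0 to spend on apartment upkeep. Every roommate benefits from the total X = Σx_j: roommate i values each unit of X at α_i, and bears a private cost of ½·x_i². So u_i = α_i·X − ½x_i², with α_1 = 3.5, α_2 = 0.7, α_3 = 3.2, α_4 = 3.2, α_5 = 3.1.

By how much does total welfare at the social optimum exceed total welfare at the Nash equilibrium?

302.95

Roommate i's FOC: ∂u_i/∂x_i = α_i − x_i = 0, so x_i* = α_i.
NE contributions = (3.5, 0.7, 3.2, 3.2, 3.1); X = 13.7.
W^NE = (Σα)·X − ½Σα_i² = 13.7² − ½·42.83 = 166.275.
Planner sets x_i = Σα_j = 13.7 for every i, so X^SO = 5·13.7 = 68.5.
W^SO = (Σα)·X^SO − ½·5·(Σα)² = (5/2)·13.7² = 469.225.
Deadweight loss = W^SO − W^NE = 302.95.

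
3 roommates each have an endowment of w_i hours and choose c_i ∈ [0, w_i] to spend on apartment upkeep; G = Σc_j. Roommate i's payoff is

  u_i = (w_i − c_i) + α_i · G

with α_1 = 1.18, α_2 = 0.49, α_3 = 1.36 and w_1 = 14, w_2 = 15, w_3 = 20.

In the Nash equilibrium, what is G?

∂u_i/∂c_i = α_i − 1, so roommate i contributes w_i if α_i > 1, else 0.
α_i > 1 for i ∈ {1, 3}; NE contributions (14, 0, 20), G = 34.

34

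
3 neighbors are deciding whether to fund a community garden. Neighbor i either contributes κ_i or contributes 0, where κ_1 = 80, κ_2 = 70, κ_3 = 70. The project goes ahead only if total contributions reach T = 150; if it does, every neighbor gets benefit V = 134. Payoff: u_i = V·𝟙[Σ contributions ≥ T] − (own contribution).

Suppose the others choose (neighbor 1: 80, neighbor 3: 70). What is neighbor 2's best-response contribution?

Others' total = 150 ≥ 150; contributing adds cost 70 for no extra benefit.
Best response: 0.

0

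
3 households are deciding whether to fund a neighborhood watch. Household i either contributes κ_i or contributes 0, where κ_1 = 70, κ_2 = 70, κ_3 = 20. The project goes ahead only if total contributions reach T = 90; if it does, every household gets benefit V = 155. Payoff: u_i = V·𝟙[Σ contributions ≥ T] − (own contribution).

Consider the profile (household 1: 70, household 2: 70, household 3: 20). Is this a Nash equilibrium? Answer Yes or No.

Total = 160 ≥ 90: provided.
Household 1 (pledges 70, payoff 85): dropping to 0 → total 90, payoff 155. Profitable deviation.

No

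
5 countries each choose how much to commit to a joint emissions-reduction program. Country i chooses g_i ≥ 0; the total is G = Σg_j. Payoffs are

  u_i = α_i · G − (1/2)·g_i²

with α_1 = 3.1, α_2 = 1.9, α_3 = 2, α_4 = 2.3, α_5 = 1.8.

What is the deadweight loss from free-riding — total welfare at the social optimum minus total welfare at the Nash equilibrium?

Country i's FOC: ∂u_i/∂g_i = α_i − g_i = 0, so g_i* = α_i.
NE contributions = (3.1, 1.9, 2, 2.3, 1.8); G = 11.1.
W^NE = (Σα)·G − ½Σα_i² = 11.1² − ½·25.75 = 110.335.
Planner sets g_i = Σα_j = 11.1 for every i, so G^SO = 5·11.1 = 55.5.
W^SO = (Σα)·G^SO − ½·5·(Σα)² = (5/2)·11.1² = 308.025.
Deadweight loss = W^SO − W^NE = 197.69.

197.69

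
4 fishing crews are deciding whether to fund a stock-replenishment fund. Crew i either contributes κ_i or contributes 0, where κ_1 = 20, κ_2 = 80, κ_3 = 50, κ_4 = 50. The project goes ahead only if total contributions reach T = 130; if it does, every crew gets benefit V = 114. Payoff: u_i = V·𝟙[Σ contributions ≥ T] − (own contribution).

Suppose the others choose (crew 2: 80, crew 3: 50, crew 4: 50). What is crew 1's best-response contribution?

0

Others' total = 180 ≥ 130; contributing adds cost 20 for no extra benefit.
Best response: 0.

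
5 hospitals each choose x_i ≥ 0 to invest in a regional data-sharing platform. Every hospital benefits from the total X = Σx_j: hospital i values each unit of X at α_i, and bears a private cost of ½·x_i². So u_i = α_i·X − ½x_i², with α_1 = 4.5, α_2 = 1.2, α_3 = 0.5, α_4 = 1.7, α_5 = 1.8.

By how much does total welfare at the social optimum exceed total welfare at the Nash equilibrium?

155.17

Hospital i's FOC: ∂u_i/∂x_i = α_i − x_i = 0, so x_i* = α_i.
NE contributions = (4.5, 1.2, 0.5, 1.7, 1.8); X = 9.7.
W^NE = (Σα)·X − ½Σα_i² = 9.7² − ½·28.07 = 80.055.
Planner sets x_i = Σα_j = 9.7 for every i, so X^SO = 5·9.7 = 48.5.
W^SO = (Σα)·X^SO − ½·5·(Σα)² = (5/2)·9.7² = 235.225.
Deadweight loss = W^SO − W^NE = 155.17.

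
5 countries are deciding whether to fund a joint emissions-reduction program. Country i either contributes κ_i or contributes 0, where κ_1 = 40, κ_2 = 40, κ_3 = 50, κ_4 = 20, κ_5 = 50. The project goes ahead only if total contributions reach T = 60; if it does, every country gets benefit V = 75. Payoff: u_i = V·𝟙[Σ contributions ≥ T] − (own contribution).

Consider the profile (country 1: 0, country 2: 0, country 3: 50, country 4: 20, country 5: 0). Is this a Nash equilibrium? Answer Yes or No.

Total = 70 ≥ 60: provided.
Country 1 (pledges 0, payoff 75): pledging 40 → total 110, payoff 35. No gain.
Country 2 (pledges 0, payoff 75): pledging 40 → total 110, payoff 35. No gain.
Country 3 (pledges 50, payoff 25): dropping to 0 → total 20, payoff 0. No gain.
Country 4 (pledges 20, payoff 55): dropping to 0 → total 50, payoff 0. No gain.
Country 5 (pledges 0, payoff 75): pledging 50 → total 120, payoff 25. No gain.

Yes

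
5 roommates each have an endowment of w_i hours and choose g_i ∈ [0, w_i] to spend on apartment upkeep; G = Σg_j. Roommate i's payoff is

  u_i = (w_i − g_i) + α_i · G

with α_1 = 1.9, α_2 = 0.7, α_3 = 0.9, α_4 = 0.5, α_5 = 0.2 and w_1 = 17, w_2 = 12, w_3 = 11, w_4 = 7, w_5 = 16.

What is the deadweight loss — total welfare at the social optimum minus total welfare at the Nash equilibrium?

∂u_i/∂g_i = α_i − 1, so roommate i contributes w_i if α_i > 1, else 0.
α_i > 1 for i ∈ {1}; NE contributions (17, 0, 0, 0, 0), G = 17.
W^NE = Σw_i − G^NE + (Σα_i)·G^NE = 63 + 3.2·17 = 117.4.
Planner: ∂(Σu_j)/∂g_i = Σα_j − 1 = 3.2 > 0, so everyone contributes w_i; G^SO = 63, W^SO = 63 + 3.2·63 = 264.6.
Deadweight loss = 147.2.

147.2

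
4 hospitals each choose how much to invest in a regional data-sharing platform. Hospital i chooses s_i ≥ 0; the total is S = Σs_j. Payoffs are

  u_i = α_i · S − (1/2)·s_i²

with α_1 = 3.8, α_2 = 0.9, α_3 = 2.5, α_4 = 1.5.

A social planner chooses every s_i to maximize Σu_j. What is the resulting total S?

34.8

Planner FOC: ∂(Σu_j)/∂s_i = (Σα_j) − s_i = 0, so s_i^SO = Σα_j = 8.7 for every i; S^SO = 34.8.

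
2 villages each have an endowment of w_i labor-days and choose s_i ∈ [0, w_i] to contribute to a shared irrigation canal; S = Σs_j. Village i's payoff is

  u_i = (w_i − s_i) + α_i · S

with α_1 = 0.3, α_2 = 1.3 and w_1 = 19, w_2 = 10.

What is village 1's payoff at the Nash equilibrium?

22

∂u_i/∂s_i = α_i − 1, so village i contributes w_i if α_i > 1, else 0.
α_i > 1 for i ∈ {2}; NE contributions (0, 10), S = 10.
u_1 = (19 − 0) + 0.3·10 = 22.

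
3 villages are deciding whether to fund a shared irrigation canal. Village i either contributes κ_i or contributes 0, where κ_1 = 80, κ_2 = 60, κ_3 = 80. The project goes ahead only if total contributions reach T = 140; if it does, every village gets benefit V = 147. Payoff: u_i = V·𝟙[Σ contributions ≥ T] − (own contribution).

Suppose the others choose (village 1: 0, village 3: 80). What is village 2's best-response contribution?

Others' total = 80. Contributing 60 brings total to 140 ≥ 140: gain V − κ_2 = 87.
Best response: 60.

60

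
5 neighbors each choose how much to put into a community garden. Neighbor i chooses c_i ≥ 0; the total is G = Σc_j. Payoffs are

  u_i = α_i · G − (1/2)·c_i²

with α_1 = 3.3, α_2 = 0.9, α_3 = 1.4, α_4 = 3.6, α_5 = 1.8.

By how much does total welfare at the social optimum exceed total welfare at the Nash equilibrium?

Neighbor i's FOC: ∂u_i/∂c_i = α_i − c_i = 0, so c_i* = α_i.
NE contributions = (3.3, 0.9, 1.4, 3.6, 1.8); G = 11.
W^NE = (Σα)·G − ½Σα_i² = 11² − ½·29.86 = 106.07.
Planner sets c_i = Σα_j = 11 for every i, so G^SO = 5·11 = 55.
W^SO = (Σα)·G^SO − ½·5·(Σα)² = (5/2)·11² = 302.5.
Deadweight loss = W^SO − W^NE = 196.43.

196.43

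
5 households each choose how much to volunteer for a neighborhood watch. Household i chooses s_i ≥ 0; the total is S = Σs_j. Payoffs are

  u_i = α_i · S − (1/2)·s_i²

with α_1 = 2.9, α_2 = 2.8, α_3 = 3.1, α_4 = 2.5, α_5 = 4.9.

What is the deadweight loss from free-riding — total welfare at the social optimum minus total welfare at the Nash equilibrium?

Household i's FOC: ∂u_i/∂s_i = α_i − s_i = 0, so s_i* = α_i.
NE contributions = (2.9, 2.8, 3.1, 2.5, 4.9); S = 16.2.
W^NE = (Σα)·S − ½Σα_i² = 16.2² − ½·56.12 = 234.38.
Planner sets s_i = Σα_j = 16.2 for every i, so S^SO = 5·16.2 = 81.
W^SO = (Σα)·S^SO − ½·5·(Σα)² = (5/2)·16.2² = 656.1.
Deadweight loss = W^SO − W^NE = 421.72.

421.72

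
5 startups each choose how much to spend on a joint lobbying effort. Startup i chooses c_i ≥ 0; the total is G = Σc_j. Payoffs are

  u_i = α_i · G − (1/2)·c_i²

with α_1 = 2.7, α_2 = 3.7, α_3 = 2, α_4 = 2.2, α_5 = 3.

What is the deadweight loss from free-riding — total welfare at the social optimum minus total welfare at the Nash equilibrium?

296.85

Startup i's FOC: ∂u_i/∂c_i = α_i − c_i = 0, so c_i* = α_i.
NE contributions = (2.7, 3.7, 2, 2.2, 3); G = 13.6.
W^NE = (Σα)·G − ½Σα_i² = 13.6² − ½·38.82 = 165.55.
Planner sets c_i = Σα_j = 13.6 for every i, so G^SO = 5·13.6 = 68.
W^SO = (Σα)·G^SO − ½·5·(Σα)² = (5/2)·13.6² = 462.4.
Deadweight loss = W^SO − W^NE = 296.85.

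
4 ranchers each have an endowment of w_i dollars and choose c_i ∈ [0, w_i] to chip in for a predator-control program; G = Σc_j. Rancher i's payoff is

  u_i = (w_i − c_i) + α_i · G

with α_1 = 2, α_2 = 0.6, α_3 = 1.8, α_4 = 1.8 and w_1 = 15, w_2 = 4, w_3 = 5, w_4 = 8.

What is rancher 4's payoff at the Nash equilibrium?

50.4

∂u_i/∂c_i = α_i − 1, so rancher i contributes w_i if α_i > 1, else 0.
α_i > 1 for i ∈ {1, 3, 4}; NE contributions (15, 0, 5, 8), G = 28.
u_4 = (8 − 8) + 1.8·28 = 50.4.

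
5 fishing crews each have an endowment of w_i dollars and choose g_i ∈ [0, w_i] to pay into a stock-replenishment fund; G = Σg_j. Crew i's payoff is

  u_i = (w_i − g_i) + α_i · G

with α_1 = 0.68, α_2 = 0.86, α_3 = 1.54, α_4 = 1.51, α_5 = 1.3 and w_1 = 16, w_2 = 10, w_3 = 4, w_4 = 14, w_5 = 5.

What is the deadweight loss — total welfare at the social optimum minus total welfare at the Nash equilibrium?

∂u_i/∂g_i = α_i − 1, so crew i contributes w_i if α_i > 1, else 0.
α_i > 1 for i ∈ {3, 4, 5}; NE contributions (0, 0, 4, 14, 5), G = 23.
W^NE = Σw_i − G^NE + (Σα_i)·G^NE = 49 + 4.89·23 = 161.47.
Planner: ∂(Σu_j)/∂g_i = Σα_j − 1 = 4.89 > 0, so everyone contributes w_i; G^SO = 49, W^SO = 49 + 4.89·49 = 288.61.
Deadweight loss = 127.14.

127.14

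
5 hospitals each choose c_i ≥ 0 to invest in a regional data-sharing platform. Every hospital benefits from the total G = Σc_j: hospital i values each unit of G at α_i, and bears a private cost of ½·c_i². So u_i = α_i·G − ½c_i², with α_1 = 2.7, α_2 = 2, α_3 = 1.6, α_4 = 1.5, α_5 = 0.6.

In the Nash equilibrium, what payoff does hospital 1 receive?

19.035

Hospital i's FOC: ∂u_i/∂c_i = α_i − c_i = 0, so c_i* = α_i.
NE contributions = (2.7, 2, 1.6, 1.5, 0.6); G = 8.4.
u_1 = α_1·G − ½·(c_1)² = 2.7·8.4 − ½·2.7² = 19.035.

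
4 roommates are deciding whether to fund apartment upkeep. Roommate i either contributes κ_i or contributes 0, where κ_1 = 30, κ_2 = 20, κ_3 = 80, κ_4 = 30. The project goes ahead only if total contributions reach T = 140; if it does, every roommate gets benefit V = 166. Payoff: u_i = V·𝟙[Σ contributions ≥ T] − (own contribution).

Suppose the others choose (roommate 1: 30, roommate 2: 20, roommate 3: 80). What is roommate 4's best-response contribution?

Others' total = 130. Contributing 30 brings total to 160 ≥ 140: gain V − κ_4 = 136.
Best response: 30.

30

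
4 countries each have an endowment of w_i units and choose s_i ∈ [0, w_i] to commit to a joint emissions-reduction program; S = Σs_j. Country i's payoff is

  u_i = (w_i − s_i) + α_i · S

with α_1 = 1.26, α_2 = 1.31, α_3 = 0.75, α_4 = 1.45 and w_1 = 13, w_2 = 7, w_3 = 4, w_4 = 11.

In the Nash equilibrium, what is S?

31

∂u_i/∂s_i = α_i − 1, so country i contributes w_i if α_i > 1, else 0.
α_i > 1 for i ∈ {1, 2, 4}; NE contributions (13, 7, 0, 11), S = 31.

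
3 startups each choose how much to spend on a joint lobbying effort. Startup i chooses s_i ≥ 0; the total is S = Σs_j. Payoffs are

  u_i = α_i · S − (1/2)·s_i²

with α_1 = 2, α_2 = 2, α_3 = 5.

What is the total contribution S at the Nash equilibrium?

Startup i's FOC: ∂u_i/∂s_i = α_i − s_i = 0, so s_i* = α_i.
NE contributions = (2, 2, 5); S = 9.

9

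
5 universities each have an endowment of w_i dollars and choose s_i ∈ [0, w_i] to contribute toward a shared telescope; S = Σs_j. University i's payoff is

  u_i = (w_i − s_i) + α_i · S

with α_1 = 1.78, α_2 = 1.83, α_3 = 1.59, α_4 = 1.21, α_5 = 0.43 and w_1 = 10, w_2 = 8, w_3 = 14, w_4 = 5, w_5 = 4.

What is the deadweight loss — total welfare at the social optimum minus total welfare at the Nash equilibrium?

∂u_i/∂s_i = α_i − 1, so university i contributes w_i if α_i > 1, else 0.
α_i > 1 for i ∈ {1, 2, 3, 4}; NE contributions (10, 8, 14, 5, 0), S = 37.
W^NE = Σw_i − S^NE + (Σα_i)·S^NE = 41 + 5.84·37 = 257.08.
Planner: ∂(Σu_j)/∂s_i = Σα_j − 1 = 5.84 > 0, so everyone contributes w_i; S^SO = 41, W^SO = 41 + 5.84·41 = 280.44.
Deadweight loss = 23.36.

23.36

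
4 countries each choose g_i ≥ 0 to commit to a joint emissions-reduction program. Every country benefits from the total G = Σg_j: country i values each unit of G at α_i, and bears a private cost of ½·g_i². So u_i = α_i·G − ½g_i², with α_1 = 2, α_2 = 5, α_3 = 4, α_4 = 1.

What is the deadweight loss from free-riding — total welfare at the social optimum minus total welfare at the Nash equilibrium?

Country i's FOC: ∂u_i/∂g_i = α_i − g_i = 0, so g_i* = α_i.
NE contributions = (2, 5, 4, 1); G = 12.
W^NE = (Σα)·G − ½Σα_i² = 12² − ½·46 = 121.
Planner sets g_i = Σα_j = 12 for every i, so G^SO = 4·12 = 48.
W^SO = (Σα)·G^SO − ½·4·(Σα)² = (4/2)·12² = 288.
Deadweight loss = W^SO − W^NE = 167.

167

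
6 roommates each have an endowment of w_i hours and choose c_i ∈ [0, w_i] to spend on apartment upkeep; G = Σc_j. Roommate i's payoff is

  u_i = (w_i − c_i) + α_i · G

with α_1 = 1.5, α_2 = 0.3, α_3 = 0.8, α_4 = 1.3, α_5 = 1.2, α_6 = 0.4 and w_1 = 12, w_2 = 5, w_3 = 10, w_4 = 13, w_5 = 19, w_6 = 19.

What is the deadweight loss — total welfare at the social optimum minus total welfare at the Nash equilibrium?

∂u_i/∂c_i = α_i − 1, so roommate i contributes w_i if α_i > 1, else 0.
α_i > 1 for i ∈ {1, 4, 5}; NE contributions (12, 0, 0, 13, 19, 0), G = 44.
W^NE = Σw_i − G^NE + (Σα_i)·G^NE = 78 + 4.5·44 = 276.
Planner: ∂(Σu_j)/∂c_i = Σα_j − 1 = 4.5 > 0, so everyone contributes w_i; G^SO = 78, W^SO = 78 + 4.5·78 = 429.
Deadweight loss = 153.

153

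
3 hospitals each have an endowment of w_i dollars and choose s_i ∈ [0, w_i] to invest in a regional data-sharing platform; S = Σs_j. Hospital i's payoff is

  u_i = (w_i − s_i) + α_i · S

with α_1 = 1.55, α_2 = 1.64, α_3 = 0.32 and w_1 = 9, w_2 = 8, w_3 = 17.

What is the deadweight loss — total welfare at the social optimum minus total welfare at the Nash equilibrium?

∂u_i/∂s_i = α_i − 1, so hospital i contributes w_i if α_i > 1, else 0.
α_i > 1 for i ∈ {1, 2}; NE contributions (9, 8, 0), S = 17.
W^NE = Σw_i − S^NE + (Σα_i)·S^NE = 34 + 2.51·17 = 76.67.
Planner: ∂(Σu_j)/∂s_i = Σα_j − 1 = 2.51 > 0, so everyone contributes w_i; S^SO = 34, W^SO = 34 + 2.51·34 = 119.34.
Deadweight loss = 42.67.

42.67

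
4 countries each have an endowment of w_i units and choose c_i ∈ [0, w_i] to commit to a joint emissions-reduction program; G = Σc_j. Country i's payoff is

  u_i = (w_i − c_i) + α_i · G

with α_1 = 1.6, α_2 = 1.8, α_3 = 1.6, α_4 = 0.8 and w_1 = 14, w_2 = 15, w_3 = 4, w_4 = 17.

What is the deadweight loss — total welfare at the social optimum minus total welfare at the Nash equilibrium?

∂u_i/∂c_i = α_i − 1, so country i contributes w_i if α_i > 1, else 0.
α_i > 1 for i ∈ {1, 2, 3}; NE contributions (14, 15, 4, 0), G = 33.
W^NE = Σw_i − G^NE + (Σα_i)·G^NE = 50 + 4.8·33 = 208.4.
Planner: ∂(Σu_j)/∂c_i = Σα_j − 1 = 4.8 > 0, so everyone contributes w_i; G^SO = 50, W^SO = 50 + 4.8·50 = 290.
Deadweight loss = 81.6.

81.6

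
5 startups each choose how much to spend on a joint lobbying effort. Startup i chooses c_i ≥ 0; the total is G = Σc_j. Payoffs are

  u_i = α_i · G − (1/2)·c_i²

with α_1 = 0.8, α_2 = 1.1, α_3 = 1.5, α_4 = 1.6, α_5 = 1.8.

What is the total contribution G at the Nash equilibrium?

6.8

Startup i's FOC: ∂u_i/∂c_i = α_i − c_i = 0, so c_i* = α_i.
NE contributions = (0.8, 1.1, 1.5, 1.6, 1.8); G = 6.8.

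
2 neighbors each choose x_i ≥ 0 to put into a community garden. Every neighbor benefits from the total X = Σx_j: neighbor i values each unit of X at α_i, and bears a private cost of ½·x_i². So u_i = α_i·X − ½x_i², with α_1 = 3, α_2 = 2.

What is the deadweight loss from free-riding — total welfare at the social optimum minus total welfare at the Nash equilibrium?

Neighbor i's FOC: ∂u_i/∂x_i = α_i − x_i = 0, so x_i* = α_i.
NE contributions = (3, 2); X = 5.
W^NE = (Σα)·X − ½Σα_i² = 5² − ½·13 = 18.5.
Planner sets x_i = Σα_j = 5 for every i, so X^SO = 2·5 = 10.
W^SO = (Σα)·X^SO − ½·2·(Σα)² = (2/2)·5² = 25.
Deadweight loss = W^SO − W^NE = 6.5.

6.5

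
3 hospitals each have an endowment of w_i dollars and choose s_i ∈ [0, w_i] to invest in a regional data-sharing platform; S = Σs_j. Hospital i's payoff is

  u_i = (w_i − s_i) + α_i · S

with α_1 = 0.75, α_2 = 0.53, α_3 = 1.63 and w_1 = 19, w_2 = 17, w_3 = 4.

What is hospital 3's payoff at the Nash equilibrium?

6.52

∂u_i/∂s_i = α_i − 1, so hospital i contributes w_i if α_i > 1, else 0.
α_i > 1 for i ∈ {3}; NE contributions (0, 0, 4), S = 4.
u_3 = (4 − 4) + 1.63·4 = 6.52.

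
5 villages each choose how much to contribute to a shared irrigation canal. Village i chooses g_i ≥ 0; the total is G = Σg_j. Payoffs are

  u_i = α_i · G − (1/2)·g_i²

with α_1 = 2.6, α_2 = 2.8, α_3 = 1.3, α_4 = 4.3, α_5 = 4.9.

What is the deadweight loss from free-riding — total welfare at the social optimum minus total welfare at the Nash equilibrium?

408.61

Village i's FOC: ∂u_i/∂g_i = α_i − g_i = 0, so g_i* = α_i.
NE contributions = (2.6, 2.8, 1.3, 4.3, 4.9); G = 15.9.
W^NE = (Σα)·G − ½Σα_i² = 15.9² − ½·58.79 = 223.415.
Planner sets g_i = Σα_j = 15.9 for every i, so G^SO = 5·15.9 = 79.5.
W^SO = (Σα)·G^SO − ½·5·(Σα)² = (5/2)·15.9² = 632.025.
Deadweight loss = W^SO − W^NE = 408.61.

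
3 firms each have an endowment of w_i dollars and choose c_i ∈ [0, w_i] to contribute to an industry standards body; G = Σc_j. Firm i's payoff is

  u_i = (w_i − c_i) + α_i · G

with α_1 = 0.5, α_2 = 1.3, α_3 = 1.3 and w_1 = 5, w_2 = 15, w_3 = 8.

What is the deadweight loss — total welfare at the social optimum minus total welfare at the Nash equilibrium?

10.5

∂u_i/∂c_i = α_i − 1, so firm i contributes w_i if α_i > 1, else 0.
α_i > 1 for i ∈ {2, 3}; NE contributions (0, 15, 8), G = 23.
W^NE = Σw_i − G^NE + (Σα_i)·G^NE = 28 + 2.1·23 = 76.3.
Planner: ∂(Σu_j)/∂c_i = Σα_j − 1 = 2.1 > 0, so everyone contributes w_i; G^SO = 28, W^SO = 28 + 2.1·28 = 86.8.
Deadweight loss = 10.5.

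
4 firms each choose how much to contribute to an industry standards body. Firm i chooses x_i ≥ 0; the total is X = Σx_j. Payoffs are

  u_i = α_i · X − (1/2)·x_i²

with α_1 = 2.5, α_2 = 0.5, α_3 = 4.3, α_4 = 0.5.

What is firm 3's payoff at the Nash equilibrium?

24.295

Firm i's FOC: ∂u_i/∂x_i = α_i − x_i = 0, so x_i* = α_i.
NE contributions = (2.5, 0.5, 4.3, 0.5); X = 7.8.
u_3 = α_3·X − ½·(x_3)² = 4.3·7.8 − ½·4.3² = 24.295.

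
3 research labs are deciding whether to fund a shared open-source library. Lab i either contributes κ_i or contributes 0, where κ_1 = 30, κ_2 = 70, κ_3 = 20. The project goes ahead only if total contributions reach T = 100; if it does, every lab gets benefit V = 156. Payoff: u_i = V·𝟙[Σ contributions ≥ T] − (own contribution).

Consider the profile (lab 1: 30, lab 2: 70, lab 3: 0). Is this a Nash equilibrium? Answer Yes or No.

Yes

Total = 100 ≥ 100: provided.
Lab 1 (pledges 30, payoff 126): dropping to 0 → total 70, payoff 0. No gain.
Lab 2 (pledges 70, payoff 86): dropping to 0 → total 30, payoff 0. No gain.
Lab 3 (pledges 0, payoff 156): pledging 20 → total 120, payoff 136. No gain.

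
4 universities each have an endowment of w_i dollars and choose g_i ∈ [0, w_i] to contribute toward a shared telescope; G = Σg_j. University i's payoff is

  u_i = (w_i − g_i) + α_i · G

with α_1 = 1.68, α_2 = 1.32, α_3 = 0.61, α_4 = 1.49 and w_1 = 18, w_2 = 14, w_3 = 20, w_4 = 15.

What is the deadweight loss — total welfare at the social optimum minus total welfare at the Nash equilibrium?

∂u_i/∂g_i = α_i − 1, so university i contributes w_i if α_i > 1, else 0.
α_i > 1 for i ∈ {1, 2, 4}; NE contributions (18, 14, 0, 15), G = 47.
W^NE = Σw_i − G^NE + (Σα_i)·G^NE = 67 + 4.1·47 = 259.7.
Planner: ∂(Σu_j)/∂g_i = Σα_j − 1 = 4.1 > 0, so everyone contributes w_i; G^SO = 67, W^SO = 67 + 4.1·67 = 341.7.
Deadweight loss = 82.

82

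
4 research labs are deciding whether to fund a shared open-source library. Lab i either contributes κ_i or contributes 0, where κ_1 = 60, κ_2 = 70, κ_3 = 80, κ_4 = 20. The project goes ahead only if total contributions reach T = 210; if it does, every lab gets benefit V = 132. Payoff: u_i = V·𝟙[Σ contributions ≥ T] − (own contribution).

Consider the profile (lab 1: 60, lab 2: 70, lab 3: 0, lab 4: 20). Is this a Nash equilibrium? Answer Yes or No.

Total = 150 < 210: not provided.
Lab 1 (pledges 60, payoff -60): dropping to 0 → total 90, payoff 0. Profitable deviation.

No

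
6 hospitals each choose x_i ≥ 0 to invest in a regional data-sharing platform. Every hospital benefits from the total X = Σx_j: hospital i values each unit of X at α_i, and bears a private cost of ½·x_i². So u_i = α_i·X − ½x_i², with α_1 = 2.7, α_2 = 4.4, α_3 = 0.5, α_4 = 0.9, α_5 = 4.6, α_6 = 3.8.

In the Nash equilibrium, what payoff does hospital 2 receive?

64.68

Hospital i's FOC: ∂u_i/∂x_i = α_i − x_i = 0, so x_i* = α_i.
NE contributions = (2.7, 4.4, 0.5, 0.9, 4.6, 3.8); X = 16.9.
u_2 = α_2·X − ½·(x_2)² = 4.4·16.9 − ½·4.4² = 64.68.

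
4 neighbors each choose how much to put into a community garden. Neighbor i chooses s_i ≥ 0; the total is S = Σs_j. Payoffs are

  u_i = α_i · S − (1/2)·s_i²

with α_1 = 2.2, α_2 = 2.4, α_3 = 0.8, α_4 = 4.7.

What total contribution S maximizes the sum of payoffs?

40.4

Planner FOC: ∂(Σu_j)/∂s_i = (Σα_j) − s_i = 0, so s_i^SO = Σα_j = 10.1 for every i; S^SO = 40.4.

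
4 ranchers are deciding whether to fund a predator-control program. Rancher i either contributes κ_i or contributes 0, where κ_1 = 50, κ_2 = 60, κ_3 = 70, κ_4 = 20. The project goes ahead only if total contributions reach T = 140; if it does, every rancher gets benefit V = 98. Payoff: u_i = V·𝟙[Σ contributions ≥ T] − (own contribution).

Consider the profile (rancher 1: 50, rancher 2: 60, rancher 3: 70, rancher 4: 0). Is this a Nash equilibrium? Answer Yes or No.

Total = 180 ≥ 140: provided.
Rancher 1 (pledges 50, payoff 48): dropping to 0 → total 130, payoff 0. No gain.
Rancher 2 (pledges 60, payoff 38): dropping to 0 → total 120, payoff 0. No gain.
Rancher 3 (pledges 70, payoff 28): dropping to 0 → total 110, payoff 0. No gain.
Rancher 4 (pledges 0, payoff 98): pledging 20 → total 200, payoff 78. No gain.

Yes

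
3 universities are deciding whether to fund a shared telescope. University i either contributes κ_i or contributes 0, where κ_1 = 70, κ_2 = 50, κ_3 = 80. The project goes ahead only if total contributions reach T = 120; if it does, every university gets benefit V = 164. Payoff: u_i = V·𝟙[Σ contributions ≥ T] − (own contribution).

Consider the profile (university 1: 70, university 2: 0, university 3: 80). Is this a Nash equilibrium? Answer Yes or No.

Total = 150 ≥ 120: provided.
University 1 (pledges 70, payoff 94): dropping to 0 → total 80, payoff 0. No gain.
University 2 (pledges 0, payoff 164): pledging 50 → total 200, payoff 114. No gain.
University 3 (pledges 80, payoff 84): dropping to 0 → total 70, payoff 0. No gain.

Yes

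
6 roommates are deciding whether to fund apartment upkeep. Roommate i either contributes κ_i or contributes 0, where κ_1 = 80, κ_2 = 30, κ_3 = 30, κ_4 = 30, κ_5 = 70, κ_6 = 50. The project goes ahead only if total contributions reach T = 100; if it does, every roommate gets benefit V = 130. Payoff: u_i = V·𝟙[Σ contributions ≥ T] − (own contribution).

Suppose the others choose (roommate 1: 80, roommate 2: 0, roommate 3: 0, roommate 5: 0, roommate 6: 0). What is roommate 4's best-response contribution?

30

Others' total = 80. Contributing 30 brings total to 110 ≥ 100: gain V − κ_4 = 100.
Best response: 30.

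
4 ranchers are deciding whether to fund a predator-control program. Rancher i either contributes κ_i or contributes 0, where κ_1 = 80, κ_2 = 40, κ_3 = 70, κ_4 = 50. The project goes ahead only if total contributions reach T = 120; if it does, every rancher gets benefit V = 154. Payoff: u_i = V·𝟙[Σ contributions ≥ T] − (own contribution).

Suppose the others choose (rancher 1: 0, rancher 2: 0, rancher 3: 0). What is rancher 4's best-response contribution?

Others' total = 0. Even contributing 50 gives 50 < 120: no benefit either way.
Best response: 0.

0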